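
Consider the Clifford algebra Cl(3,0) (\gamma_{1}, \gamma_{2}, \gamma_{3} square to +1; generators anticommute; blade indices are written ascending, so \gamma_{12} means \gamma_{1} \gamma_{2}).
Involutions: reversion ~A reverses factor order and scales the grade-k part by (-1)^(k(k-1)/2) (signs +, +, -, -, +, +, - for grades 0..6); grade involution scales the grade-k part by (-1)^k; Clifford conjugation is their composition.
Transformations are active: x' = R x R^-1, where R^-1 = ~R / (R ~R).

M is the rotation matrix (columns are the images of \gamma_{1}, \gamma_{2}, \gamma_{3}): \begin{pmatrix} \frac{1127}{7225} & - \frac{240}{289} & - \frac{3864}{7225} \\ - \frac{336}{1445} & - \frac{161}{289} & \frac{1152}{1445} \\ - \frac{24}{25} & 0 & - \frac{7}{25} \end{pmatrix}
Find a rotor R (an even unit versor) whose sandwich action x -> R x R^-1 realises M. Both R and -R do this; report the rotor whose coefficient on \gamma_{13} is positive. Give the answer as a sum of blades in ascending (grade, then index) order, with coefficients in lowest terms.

Method: write R = a + b12*\gamma_{12} + b13*\gamma_{13} + b23*\gamma_{23} with a^2 + b12^2 + b13^2 + b23^2 = 1 (so R^-1 = ~R). Expanding the columns R e_j ~R gives tr M = 4a^2 - 1 and, from the antisymmetric part, M21 - M12 = -4a*b12, M13 - M31 = 4a*b13, M32 - M23 = -4a*b23.
Here tr M = -\frac{4921}{7225}, so a^2 = (1 + tr M)/4 = \frac{576}{7225} and a = ±\frac{24}{85}. Taking a = \frac{24}{85}: M21 - M12 = \frac{864}{1445}, M13 - M31 = \frac{3072}{7225}, M32 - M23 = -\frac{1152}{1445}, giving b12 = -\frac{9}{17}, b13 = \frac{32}{85}, b23 = \frac{12}{17}, i.e. R = \frac{24}{85} - \frac{9}{17} \gamma_{12} + \frac{32}{85} \gamma_{13} + \frac{12}{17} \gamma_{23}.
Its \gamma_{13} coefficient is already positive.
Answer: \frac{24}{85} - \frac{9}{17} \gamma_{12} + \frac{32}{85} \gamma_{13} + \frac{12}{17} \gamma_{23}. Sheet selection: the two-to-one cover makes ±R indistinguishable at the matrix level (trace -\frac{4921}{7225}), so uniqueness comes from the required sign on \gamma_{13}.


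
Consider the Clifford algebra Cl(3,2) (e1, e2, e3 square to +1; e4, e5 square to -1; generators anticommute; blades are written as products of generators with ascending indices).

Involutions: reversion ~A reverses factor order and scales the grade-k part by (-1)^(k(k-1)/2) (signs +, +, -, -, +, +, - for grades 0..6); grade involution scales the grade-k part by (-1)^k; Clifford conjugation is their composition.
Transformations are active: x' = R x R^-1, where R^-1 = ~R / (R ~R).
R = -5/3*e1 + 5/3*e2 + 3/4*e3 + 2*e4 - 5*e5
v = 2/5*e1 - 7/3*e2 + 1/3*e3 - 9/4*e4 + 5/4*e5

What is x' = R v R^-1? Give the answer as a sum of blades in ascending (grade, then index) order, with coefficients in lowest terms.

~R = -5/3*e1 + 5/3*e2 + 3/4*e3 + 2*e4 - 5*e5, and R ~R = -3295/144, so R^-1 = ~R / (-3295/144).
R v = 58/9 + 29/9*e1 e2 - 77/90*e1 e3 + 59/20*e1 e4 - 1/12*e1 e5 + 83/36*e2 e3 + 11/12*e2 e4 - 115/12*e2 e5 - 113/48*e3 e4 + 125/48*e3 e5 - 35/4*e4 e5
Answer: 5326/9885*e1 + 919/659*e2 - 7471/9885*e3 + 14807/13180*e4 + 4129/2636*e5


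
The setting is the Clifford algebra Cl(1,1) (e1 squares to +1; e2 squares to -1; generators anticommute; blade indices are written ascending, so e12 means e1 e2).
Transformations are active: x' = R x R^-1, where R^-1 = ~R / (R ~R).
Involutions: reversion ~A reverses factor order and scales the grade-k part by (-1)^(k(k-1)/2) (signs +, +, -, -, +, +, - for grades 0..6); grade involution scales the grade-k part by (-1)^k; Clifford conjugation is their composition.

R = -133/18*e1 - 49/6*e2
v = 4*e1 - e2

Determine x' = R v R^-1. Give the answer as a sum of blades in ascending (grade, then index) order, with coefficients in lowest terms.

~R = -133/18*e1 - 49/6*e2, and R ~R = -980/81, so R^-1 = ~R / (-980/81).
R v = -679/18 + 721/18*e12
Answer: -2003/40*e1 - 1997/40*e2


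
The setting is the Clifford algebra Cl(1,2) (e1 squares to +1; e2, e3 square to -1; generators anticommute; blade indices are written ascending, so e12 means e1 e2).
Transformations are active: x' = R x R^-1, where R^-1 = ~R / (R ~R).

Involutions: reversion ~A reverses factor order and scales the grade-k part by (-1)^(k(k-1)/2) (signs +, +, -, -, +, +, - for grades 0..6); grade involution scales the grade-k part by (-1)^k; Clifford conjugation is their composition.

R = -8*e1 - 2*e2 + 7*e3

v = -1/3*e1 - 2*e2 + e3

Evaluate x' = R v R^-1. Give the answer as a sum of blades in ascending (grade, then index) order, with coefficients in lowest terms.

~R = -8*e1 - 2*e2 + 7*e3, and R ~R = 11, so R^-1 = ~R / (11).
R v = -25/3 + 46/3*e12 - 17/3*e13 + 12*e23
Answer: 137/11*e1 + 166/33*e2 - 383/33*e3


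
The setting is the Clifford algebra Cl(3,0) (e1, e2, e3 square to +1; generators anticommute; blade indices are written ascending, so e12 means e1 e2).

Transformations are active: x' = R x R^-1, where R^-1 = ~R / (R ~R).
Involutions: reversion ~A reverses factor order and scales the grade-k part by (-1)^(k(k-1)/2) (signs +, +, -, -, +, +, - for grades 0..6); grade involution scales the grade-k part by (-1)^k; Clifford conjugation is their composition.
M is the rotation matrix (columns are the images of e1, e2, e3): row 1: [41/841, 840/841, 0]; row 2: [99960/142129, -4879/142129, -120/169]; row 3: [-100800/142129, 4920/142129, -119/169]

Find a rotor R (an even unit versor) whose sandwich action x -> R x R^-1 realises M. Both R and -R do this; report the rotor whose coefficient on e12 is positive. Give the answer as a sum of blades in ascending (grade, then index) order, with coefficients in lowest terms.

Method: write R = a + b12*e12 + b13*e13 + b23*e23 with a^2 + b12^2 + b13^2 + b23^2 = 1 (so R^-1 = ~R). Expanding the columns R e_j ~R gives tr M = 4a^2 - 1 and, from the antisymmetric part, M21 - M12 = -4a*b12, M13 - M31 = 4a*b13, M32 - M23 = -4a*b23.
Here tr M = -98029/142129, so a^2 = (1 + tr M)/4 = 11025/142129 and a = ±105/377. Taking a = 105/377: M21 - M12 = -42000/142129, M13 - M31 = 100800/142129, M32 - M23 = 105840/142129, giving b12 = 100/377, b13 = 240/377, b23 = -252/377, i.e. R = 105/377 + 100/377*e12 + 240/377*e13 - 252/377*e23.
Its e12 coefficient is already positive.
Answer: 105/377 + 100/377*e12 + 240/377*e13 - 252/377*e23. Note: both R and -R realise this M (trace -98029/142129); the covering map identifies them, and the e12-coefficient sign is the tie-breaker.


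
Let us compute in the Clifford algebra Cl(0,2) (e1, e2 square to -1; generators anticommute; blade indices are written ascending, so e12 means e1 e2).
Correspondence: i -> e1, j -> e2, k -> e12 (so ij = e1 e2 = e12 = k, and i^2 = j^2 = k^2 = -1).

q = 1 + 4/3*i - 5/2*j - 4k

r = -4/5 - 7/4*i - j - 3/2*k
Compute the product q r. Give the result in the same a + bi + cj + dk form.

In blades: q = 1 + 4/3*e1 - 5/2*e2 - 4*e12, r = -4/5 - 7/4*e1 - e2 - 3/2*e12.
Distribute q over r term by term (generator squares from the signature, products reordered to ascending indices): (1)*r = -4/5 - 7/4*e1 - e2 - 3/2*e12; (4/3*e1)*r = 7/3 - 16/15*e1 + 2*e2 - 4/3*e12; (-5/2*e2)*r = -5/2 + 15/4*e1 + 2*e2 - 35/8*e12; (-4*e12)*r = -6 - 4*e1 + 7*e2 + 16/5*e12.
Sum: -209/30 - 46/15*e1 + 10*e2 - 481/120*e12; translating back through the correspondence:
Answer: -209/30 - 46/15*i + 10j - 481/120*k


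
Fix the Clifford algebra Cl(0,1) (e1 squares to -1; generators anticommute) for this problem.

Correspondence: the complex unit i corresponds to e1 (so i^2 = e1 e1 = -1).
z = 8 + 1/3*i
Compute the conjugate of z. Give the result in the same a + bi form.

In blades: z = 8 + 1/3*e1.
Conjugation here is Clifford conjugation: the scalar is fixed and the grade-1 and grade-2 blades all flip sign, giving 8 - 1/3*e1; translating back:
Answer: 8 - 1/3*i


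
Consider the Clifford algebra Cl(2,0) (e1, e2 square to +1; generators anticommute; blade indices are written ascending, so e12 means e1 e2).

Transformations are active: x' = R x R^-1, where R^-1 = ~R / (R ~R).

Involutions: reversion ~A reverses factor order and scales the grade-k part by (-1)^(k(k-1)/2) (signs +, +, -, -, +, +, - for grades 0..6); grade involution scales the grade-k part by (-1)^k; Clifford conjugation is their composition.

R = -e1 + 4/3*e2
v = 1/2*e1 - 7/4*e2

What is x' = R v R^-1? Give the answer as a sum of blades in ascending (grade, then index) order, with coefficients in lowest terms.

~R = -e1 + 4/3*e2, and R ~R = 25/9, so R^-1 = ~R / (25/9).
R v = -17/6 + 13/12*e12
Answer: 77/50*e1 - 97/100*e2


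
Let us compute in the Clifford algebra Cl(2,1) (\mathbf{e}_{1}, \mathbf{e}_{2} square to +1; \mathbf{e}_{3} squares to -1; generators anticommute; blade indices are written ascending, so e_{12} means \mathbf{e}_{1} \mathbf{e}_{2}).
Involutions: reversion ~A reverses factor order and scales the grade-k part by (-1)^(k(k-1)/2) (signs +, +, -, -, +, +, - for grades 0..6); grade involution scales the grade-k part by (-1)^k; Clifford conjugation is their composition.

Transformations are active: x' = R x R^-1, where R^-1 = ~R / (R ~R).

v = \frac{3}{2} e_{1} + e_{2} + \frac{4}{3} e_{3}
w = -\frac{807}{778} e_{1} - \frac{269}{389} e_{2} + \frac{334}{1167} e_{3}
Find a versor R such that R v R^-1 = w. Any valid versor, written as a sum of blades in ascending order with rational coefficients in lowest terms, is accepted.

Construction: equal norms (both \frac{53}{36}) license R = v + w = \frac{180}{389} e_{1} + \frac{120}{389} e_{2} + \frac{630}{389} e_{3} — nothing changes along that direction, while (v - w)/2 changes sign, so v maps onto w.
Answer: \frac{180}{389} e_{1} + \frac{120}{389} e_{2} + \frac{630}{389} e_{3}


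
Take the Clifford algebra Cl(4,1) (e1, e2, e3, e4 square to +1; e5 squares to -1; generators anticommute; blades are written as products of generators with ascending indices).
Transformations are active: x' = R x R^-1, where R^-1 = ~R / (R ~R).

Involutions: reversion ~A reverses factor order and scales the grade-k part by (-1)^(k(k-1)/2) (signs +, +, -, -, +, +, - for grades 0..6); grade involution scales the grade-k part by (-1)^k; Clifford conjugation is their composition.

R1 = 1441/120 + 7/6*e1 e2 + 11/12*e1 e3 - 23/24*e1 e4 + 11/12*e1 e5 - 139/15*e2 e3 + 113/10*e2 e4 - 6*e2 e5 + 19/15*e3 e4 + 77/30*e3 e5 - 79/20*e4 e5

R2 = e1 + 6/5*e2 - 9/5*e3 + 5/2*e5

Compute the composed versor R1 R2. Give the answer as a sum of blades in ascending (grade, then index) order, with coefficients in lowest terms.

Distribute over the terms of R2 (each basis-blade product reordered to ascending indices, repeated generators contracted through their squares):
R1 (e1) = 1441/120*e1 - 7/6*e2 - 11/12*e3 + 23/24*e4 - 11/12*e5 - 139/15*e1 e2 e3 + 113/10*e1 e2 e4 - 6*e1 e2 e5 + 19/15*e1 e3 e4 + 77/30*e1 e3 e5 - 79/20*e1 e4 e5
R1 (6/5*e2) = 7/5*e1 + 1441/100*e2 + 278/25*e3 - 339/25*e4 + 36/5*e5 - 11/10*e1 e2 e3 + 23/20*e1 e2 e4 - 11/10*e1 e2 e5 + 38/25*e2 e3 e4 + 77/25*e2 e3 e5 - 237/50*e2 e4 e5
R1 (-9/5*e3) = -33/20*e1 + 417/25*e2 - 4323/200*e3 + 57/25*e4 + 231/50*e5 - 21/10*e1 e2 e3 - 69/40*e1 e3 e4 + 33/20*e1 e3 e5 + 1017/50*e2 e3 e4 - 54/5*e2 e3 e5 + 711/100*e3 e4 e5
R1 (5/2*e5) = -55/24*e1 + 15*e2 - 77/12*e3 + 79/8*e4 + 1441/48*e5 + 35/12*e1 e2 e5 + 55/24*e1 e3 e5 - 115/48*e1 e4 e5 - 139/6*e2 e3 e5 + 113/4*e2 e4 e5 + 19/6*e3 e4 e5
Summing the partial products and collecting blades:
Answer: 142/15*e1 + 13477/300*e2 - 10697/600*e3 - 67/150*e4 + 49109/1200*e5 - 187/15*e1 e2 e3 + 249/20*e1 e2 e4 - 251/60*e1 e2 e5 - 11/24*e1 e3 e4 + 781/120*e1 e3 e5 - 1523/240*e1 e4 e5 + 1093/50*e2 e3 e4 - 4633/150*e2 e3 e5 + 2351/100*e2 e4 e5 + 3083/300*e3 e4 e5


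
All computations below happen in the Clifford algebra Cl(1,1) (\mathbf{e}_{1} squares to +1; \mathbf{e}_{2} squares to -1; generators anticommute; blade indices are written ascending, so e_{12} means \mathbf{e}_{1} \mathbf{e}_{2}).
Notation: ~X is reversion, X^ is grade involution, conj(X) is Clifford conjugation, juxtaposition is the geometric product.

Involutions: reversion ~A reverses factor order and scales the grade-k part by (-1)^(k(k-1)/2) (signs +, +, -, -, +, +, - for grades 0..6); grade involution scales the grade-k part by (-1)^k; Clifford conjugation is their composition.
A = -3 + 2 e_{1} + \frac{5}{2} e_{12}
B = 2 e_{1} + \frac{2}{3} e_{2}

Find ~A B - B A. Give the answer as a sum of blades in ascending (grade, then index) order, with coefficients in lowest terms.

first term: 4 - \frac{13}{3} e_{1} + 3 e_{2} + \frac{4}{3} e_{12}
second term: 4 - \frac{13}{3} e_{1} + 3 e_{2} - \frac{4}{3} e_{12}
Answer: \frac{8}{3} e_{12}


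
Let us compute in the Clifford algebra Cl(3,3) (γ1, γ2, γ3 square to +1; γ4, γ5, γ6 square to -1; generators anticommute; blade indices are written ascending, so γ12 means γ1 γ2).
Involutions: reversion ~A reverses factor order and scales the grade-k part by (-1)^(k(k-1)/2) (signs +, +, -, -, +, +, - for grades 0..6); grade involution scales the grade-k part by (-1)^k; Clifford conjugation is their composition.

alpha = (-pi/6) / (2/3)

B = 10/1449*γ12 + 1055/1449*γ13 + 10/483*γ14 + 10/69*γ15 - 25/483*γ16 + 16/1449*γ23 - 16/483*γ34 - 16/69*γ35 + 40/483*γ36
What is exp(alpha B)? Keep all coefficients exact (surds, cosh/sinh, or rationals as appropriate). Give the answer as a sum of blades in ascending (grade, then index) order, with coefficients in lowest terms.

B^2 term by term: the squares give (10/1449)^2*(γ12)^2 + (1055/1449)^2*(γ13)^2 + (10/483)^2*(γ14)^2 + (10/69)^2*(γ15)^2 + (-25/483)^2*(γ16)^2 + (16/1449)^2*(γ23)^2 + (-16/483)^2*(γ34)^2 + (-16/69)^2*(γ35)^2 + (40/483)^2*(γ36)^2 = 100/2099601*(-1) + 1113025/2099601*(-1) + 100/233289*(+1) + 100/4761*(+1) + 625/233289*(+1) + 256/2099601*(-1) + 256/233289*(+1) + 256/4761*(+1) + 1600/233289*(+1) = -4/9 (each basis 2-blade squares to minus the product of its generators' squares); cross terms between blades sharing an index anticommute and cancel; the commuting (index-disjoint) pairs give grade-4 terms 2*c*c'*(blade product), which cancel blade by blade — γ1234: -320/699867 + 320/699867 = 0; γ1235: -320/99981 + 320/99981 = 0; γ1236: 800/699867 - 800/699867 = 0; γ1345: 320/33327 - 320/33327 = 0; γ1346: -800/233289 + 800/233289 = 0; γ1356: -800/33327 + 800/33327 = 0 — confirming B is simple. So B^2 = -4/9.
B^2 = -4/9 — circular case — the even/odd split gives cos and sin: l = 2/3, alpha*l = -pi/6, so exp(alpha B) = cos(-pi/6) + (sin(-pi/6)/(2/3))*B = sqrt(3)/2 + (-3/4)*B.
Answer: sqrt(3)/2 - 5/966*γ12 - 1055/1932*γ13 - 5/322*γ14 - 5/46*γ15 + 25/644*γ16 - 4/483*γ23 + 4/161*γ34 + 4/23*γ35 - 10/161*γ36


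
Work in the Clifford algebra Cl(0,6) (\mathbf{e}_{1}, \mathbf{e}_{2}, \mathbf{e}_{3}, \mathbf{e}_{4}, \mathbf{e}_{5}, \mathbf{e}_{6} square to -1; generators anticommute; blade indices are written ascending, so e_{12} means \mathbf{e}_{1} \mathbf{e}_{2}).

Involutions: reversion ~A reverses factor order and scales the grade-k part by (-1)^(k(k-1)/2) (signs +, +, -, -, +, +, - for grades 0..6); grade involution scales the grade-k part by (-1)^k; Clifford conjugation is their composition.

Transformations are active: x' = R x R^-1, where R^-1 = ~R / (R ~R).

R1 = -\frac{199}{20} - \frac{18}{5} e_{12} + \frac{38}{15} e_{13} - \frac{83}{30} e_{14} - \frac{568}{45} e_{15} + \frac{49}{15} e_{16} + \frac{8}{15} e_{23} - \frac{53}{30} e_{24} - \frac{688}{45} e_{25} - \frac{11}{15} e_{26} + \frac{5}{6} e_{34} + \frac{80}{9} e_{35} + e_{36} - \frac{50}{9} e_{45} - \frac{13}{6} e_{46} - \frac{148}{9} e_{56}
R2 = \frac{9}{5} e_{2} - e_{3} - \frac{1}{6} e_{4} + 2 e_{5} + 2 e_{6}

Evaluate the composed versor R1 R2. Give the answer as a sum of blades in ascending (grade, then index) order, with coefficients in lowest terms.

Distribute over the terms of R2 (each basis-blade product reordered to ascending indices, repeated generators contracted through their squares):
R1 (\frac{9}{5} e_{2}) = \frac{162}{25} e_{1} - \frac{1791}{100} e_{2} + \frac{24}{25} e_{3} - \frac{159}{50} e_{4} - \frac{688}{25} e_{5} - \frac{33}{25} e_{6} - \frac{114}{25} e_{123} + \frac{249}{50} e_{124} + \frac{568}{25} e_{125} - \frac{147}{25} e_{126} + \frac{3}{2} e_{234} + 16 e_{235} + \frac{9}{5} e_{236} - 10 e_{245} - \frac{39}{10} e_{246} - \frac{148}{5} e_{256}
R1 (-e_{3}) = \frac{38}{15} e_{1} + \frac{8}{15} e_{2} + \frac{199}{20} e_{3} - \frac{5}{6} e_{4} - \frac{80}{9} e_{5} - e_{6} + \frac{18}{5} e_{123} - \frac{83}{30} e_{134} - \frac{568}{45} e_{135} + \frac{49}{15} e_{136} - \frac{53}{30} e_{234} - \frac{688}{45} e_{235} - \frac{11}{15} e_{236} + \frac{50}{9} e_{345} + \frac{13}{6} e_{346} + \frac{148}{9} e_{356}
R1 (-\frac{1}{6} e_{4}) = -\frac{83}{180} e_{1} - \frac{53}{180} e_{2} + \frac{5}{36} e_{3} + \frac{199}{120} e_{4} + \frac{25}{27} e_{5} + \frac{13}{36} e_{6} + \frac{3}{5} e_{124} - \frac{19}{45} e_{134} - \frac{284}{135} e_{145} + \frac{49}{90} e_{146} - \frac{4}{45} e_{234} - \frac{344}{135} e_{245} - \frac{11}{90} e_{246} + \frac{40}{27} e_{345} + \frac{1}{6} e_{346} + \frac{74}{27} e_{456}
R1 (2 e_{5}) = \frac{1136}{45} e_{1} + \frac{1376}{45} e_{2} - \frac{160}{9} e_{3} + \frac{100}{9} e_{4} - \frac{199}{10} e_{5} - \frac{296}{9} e_{6} - \frac{36}{5} e_{125} + \frac{76}{15} e_{135} - \frac{83}{15} e_{145} - \frac{98}{15} e_{156} + \frac{16}{15} e_{235} - \frac{53}{15} e_{245} + \frac{22}{15} e_{256} + \frac{5}{3} e_{345} - 2 e_{356} + \frac{13}{3} e_{456}
R1 (2 e_{6}) = -\frac{98}{15} e_{1} + \frac{22}{15} e_{2} - 2 e_{3} + \frac{13}{3} e_{4} + \frac{296}{9} e_{5} - \frac{199}{10} e_{6} - \frac{36}{5} e_{126} + \frac{76}{15} e_{136} - \frac{83}{15} e_{146} - \frac{1136}{45} e_{156} + \frac{16}{15} e_{236} - \frac{53}{15} e_{246} - \frac{1376}{45} e_{256} + \frac{5}{3} e_{346} + \frac{160}{9} e_{356} - \frac{100}{9} e_{456}
Summing the partial products and collecting blades:
Answer: \frac{8179}{300} e_{1} + \frac{1078}{75} e_{2} - \frac{1964}{225} e_{3} + \frac{23561}{1800} e_{4} - \frac{30367}{1350} e_{5} - \frac{49273}{900} e_{6} - \frac{24}{25} e_{123} + \frac{279}{50} e_{124} + \frac{388}{25} e_{125} - \frac{327}{25} e_{126} - \frac{287}{90} e_{134} - \frac{68}{9} e_{135} + \frac{25}{3} e_{136} - \frac{1031}{135} e_{145} - \frac{449}{90} e_{146} - \frac{286}{9} e_{156} - \frac{16}{45} e_{234} + \frac{16}{9} e_{235} + \frac{32}{15} e_{236} - \frac{2171}{135} e_{245} - \frac{68}{9} e_{246} - \frac{2642}{45} e_{256} + \frac{235}{27} e_{345} + 4 e_{346} + \frac{290}{9} e_{356} - \frac{109}{27} e_{456}


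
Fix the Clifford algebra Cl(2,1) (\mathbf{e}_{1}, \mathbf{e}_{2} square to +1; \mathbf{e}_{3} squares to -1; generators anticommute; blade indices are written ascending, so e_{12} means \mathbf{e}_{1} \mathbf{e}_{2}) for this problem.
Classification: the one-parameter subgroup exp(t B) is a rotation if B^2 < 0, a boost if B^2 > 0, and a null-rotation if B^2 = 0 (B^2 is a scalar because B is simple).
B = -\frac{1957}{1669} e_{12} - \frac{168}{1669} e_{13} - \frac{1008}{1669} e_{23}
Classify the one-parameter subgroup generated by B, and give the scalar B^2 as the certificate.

B^2 term by term: the squares give (-\frac{1957}{1669})^2*(e_{12})^2 + (-\frac{168}{1669})^2*(e_{13})^2 + (-\frac{1008}{1669})^2*(e_{23})^2 = \frac{3829849}{2785561}*(-1) + \frac{28224}{2785561}*(+1) + \frac{1016064}{2785561}*(+1) = -1 (each basis 2-blade squares to minus the product of its generators' squares); cross terms between blades sharing an index anticommute and cancel. So B^2 = -1.
Answer: rotation, certificate B^2 = -1. B^2 = -1 is basis-independent, so its sign is the whole story.


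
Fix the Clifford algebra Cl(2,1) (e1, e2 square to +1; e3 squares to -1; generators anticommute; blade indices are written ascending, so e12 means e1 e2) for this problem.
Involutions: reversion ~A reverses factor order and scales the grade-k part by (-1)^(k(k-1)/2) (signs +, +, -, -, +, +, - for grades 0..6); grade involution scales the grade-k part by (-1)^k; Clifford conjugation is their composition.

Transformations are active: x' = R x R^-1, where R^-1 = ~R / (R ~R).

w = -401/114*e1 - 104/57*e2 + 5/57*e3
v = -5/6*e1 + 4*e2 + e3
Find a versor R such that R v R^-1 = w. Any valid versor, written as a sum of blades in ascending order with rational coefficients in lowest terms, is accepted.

The midline construction: v and w both square to 565/36, so reflecting in their sum -248/57*e1 + 124/57*e2 + 62/57*e3 exchanges them.
Answer: -248/57*e1 + 124/57*e2 + 62/57*e3


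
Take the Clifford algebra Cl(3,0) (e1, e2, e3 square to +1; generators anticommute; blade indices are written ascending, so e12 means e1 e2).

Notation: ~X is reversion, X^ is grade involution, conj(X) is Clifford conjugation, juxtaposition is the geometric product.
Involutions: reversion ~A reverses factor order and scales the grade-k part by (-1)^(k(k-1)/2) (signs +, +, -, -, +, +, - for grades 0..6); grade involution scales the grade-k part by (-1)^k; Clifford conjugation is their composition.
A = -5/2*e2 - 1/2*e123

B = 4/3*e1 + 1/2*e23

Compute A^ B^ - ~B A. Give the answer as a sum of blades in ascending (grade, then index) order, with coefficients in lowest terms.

first term: -1/4*e1 + 5/4*e3 + 10/3*e12 - 2/3*e23
second term: -1/4*e1 - 5/4*e3 - 10/3*e12 - 2/3*e23
Answer: 5/2*e3 + 20/3*e12


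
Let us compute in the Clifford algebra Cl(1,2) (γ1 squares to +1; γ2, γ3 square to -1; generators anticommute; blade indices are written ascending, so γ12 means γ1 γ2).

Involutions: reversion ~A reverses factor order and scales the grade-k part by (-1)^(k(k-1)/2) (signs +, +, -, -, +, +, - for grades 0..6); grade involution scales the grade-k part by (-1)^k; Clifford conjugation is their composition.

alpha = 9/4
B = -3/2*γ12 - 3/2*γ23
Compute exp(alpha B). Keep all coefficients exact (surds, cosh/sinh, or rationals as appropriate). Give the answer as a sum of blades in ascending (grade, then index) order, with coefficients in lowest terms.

B^2 term by term: the squares give (-3/2)^2*(γ12)^2 + (-3/2)^2*(γ23)^2 = 9/4*(+1) + 9/4*(-1) = 0 (each basis 2-blade squares to minus the product of its generators' squares); cross terms between blades sharing an index anticommute and cancel. So B^2 = 0.
B^2 = 0, so the series closes: exp(alpha B) = 1 + alpha B (parabolic case).
Answer: 1 - 27/8*γ12 - 27/8*γ23


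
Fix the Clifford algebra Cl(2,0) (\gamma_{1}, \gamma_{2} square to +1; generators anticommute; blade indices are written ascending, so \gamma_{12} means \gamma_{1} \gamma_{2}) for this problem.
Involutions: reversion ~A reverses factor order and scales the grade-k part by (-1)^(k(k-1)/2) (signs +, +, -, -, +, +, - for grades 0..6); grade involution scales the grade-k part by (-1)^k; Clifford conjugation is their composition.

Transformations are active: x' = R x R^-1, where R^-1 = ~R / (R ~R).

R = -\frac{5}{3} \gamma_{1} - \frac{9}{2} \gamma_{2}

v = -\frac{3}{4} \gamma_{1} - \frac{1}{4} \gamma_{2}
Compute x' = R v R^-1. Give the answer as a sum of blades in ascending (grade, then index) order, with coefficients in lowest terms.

~R = -\frac{5}{3} \gamma_{1} - \frac{9}{2} \gamma_{2}, and R ~R = \frac{829}{36}, so R^-1 = ~R / (\frac{829}{36}).
R v = \frac{19}{8} - \frac{71}{24} \gamma_{12}
Answer: \frac{1347}{3316} \gamma_{1} - \frac{2249}{3316} \gamma_{2}


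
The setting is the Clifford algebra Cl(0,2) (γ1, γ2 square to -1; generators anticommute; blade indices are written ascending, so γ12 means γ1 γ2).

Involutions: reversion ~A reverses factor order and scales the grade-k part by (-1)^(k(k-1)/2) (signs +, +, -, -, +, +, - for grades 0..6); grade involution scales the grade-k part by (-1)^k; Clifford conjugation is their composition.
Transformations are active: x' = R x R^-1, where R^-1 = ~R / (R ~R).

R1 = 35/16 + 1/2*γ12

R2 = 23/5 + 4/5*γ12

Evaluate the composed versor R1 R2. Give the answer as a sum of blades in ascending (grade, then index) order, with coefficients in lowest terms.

Distribute over the terms of R1 (each basis-blade product reordered to ascending indices, repeated generators contracted through their squares):
(35/16) R2 = 161/16 + 7/4*γ12
(1/2*γ12) R2 = -2/5 + 23/10*γ12
Summing the partial products and collecting blades:
Answer: 773/80 + 81/20*γ12


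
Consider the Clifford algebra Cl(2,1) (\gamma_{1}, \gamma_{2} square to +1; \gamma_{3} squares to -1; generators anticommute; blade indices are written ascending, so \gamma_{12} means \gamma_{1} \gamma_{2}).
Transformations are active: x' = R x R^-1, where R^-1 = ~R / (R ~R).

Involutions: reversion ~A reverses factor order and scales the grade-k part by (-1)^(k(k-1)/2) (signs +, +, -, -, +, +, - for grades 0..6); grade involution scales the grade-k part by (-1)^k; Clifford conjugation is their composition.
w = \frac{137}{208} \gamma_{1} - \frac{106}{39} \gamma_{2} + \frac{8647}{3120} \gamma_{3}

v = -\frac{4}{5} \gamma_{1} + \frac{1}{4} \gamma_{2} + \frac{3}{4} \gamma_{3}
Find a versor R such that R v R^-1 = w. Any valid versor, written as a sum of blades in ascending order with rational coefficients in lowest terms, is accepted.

R = v + w = -\frac{147}{1040} \gamma_{1} - \frac{385}{156} \gamma_{2} + \frac{10987}{3120} \gamma_{3} works: the equal norms (\frac{7}{50}) guarantee its sandwich swaps v into w.
Answer: -\frac{147}{1040} \gamma_{1} - \frac{385}{156} \gamma_{2} + \frac{10987}{3120} \gamma_{3}


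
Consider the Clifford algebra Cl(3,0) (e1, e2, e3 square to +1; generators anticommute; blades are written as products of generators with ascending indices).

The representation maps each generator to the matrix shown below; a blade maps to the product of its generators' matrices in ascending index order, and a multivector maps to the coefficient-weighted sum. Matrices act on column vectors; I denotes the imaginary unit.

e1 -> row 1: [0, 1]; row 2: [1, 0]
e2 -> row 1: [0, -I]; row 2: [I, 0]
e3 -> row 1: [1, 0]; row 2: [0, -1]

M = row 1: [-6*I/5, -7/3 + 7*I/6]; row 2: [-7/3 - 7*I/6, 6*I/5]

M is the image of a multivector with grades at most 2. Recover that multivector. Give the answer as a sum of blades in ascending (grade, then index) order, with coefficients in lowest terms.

Method: 1, rho(e1), rho(e2), rho(e3) form a trace-orthogonal basis of the 2x2 complex matrices (tr(X Y) = 2 if X = Y, else 0), so M = m0*1 + m1*rho(e1) + m2*rho(e2) + m3*rho(e3) with m0 = tr(M)/2 = 0, m1 = tr(M rho(e1))/2 = -7/3, m2 = tr(M rho(e2))/2 = -7/6, m3 = tr(M rho(e3))/2 = -6*I/5.
Multiplying table entries, the bivector images are rho(e1 e2) = I*rho(e3), rho(e1 e3) = -I*rho(e2), rho(e2 e3) = I*rho(e1); with real blade coefficients the real parts of m0..m3 are the coefficients of 1, e1, e2, e3 and the imaginary parts give the bivectors (e2 e3: Im m1, e1 e3: -Im m2, e1 e2: Im m3).
Answer: -7/3*e1 - 7/6*e2 - 6/5*e1 e2


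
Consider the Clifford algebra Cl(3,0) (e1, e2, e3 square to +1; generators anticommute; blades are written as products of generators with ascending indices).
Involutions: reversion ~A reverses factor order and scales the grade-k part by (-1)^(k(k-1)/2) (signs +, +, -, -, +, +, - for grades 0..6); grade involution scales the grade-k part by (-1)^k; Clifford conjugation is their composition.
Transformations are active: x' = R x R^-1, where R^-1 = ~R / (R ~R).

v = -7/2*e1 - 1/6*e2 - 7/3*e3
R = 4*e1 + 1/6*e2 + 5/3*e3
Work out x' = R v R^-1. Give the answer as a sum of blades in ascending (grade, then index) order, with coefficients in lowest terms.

~R = 4*e1 + 1/6*e2 + 5/3*e3, and R ~R = 677/36, so R^-1 = ~R / (677/36).
R v = -215/12 - 1/12*e1 e2 - 7/2*e1 e3 - 1/9*e2 e3
Answer: -5581/1354*e1 - 613/4062*e2 - 1711/2031*e3


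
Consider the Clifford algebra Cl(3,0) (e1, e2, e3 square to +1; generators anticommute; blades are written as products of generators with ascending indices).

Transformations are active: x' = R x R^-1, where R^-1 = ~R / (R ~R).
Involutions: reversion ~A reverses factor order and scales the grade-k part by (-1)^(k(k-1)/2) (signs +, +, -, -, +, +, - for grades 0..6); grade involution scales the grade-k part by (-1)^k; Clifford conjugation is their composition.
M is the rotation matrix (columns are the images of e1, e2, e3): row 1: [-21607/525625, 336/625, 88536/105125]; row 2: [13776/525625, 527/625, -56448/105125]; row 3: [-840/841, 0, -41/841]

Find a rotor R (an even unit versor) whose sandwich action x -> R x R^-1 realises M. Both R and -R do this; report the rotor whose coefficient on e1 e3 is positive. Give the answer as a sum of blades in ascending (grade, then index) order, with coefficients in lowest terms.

Method: write R = a + b12*e1 e2 + b13*e1 e3 + b23*e2 e3 with a^2 + b12^2 + b13^2 + b23^2 = 1 (so R^-1 = ~R). Expanding the columns R e_j ~R gives tr M = 4a^2 - 1 and, from the antisymmetric part, M21 - M12 = -4a*b12, M13 - M31 = 4a*b13, M32 - M23 = -4a*b23.
Here tr M = 15839/21025, so a^2 = (1 + tr M)/4 = 9216/21025 and a = ±96/145. Taking a = 96/145: M21 - M12 = -10752/21025, M13 - M31 = 193536/105125, M32 - M23 = 56448/105125, giving b12 = 28/145, b13 = 504/725, b23 = -147/725, i.e. R = 96/145 + 28/145*e1 e2 + 504/725*e1 e3 - 147/725*e2 e3.
Its e1 e3 coefficient is already positive.
Answer: 96/145 + 28/145*e1 e2 + 504/725*e1 e3 - 147/725*e2 e3. Note: both R and -R realise this M (trace 15839/21025); the covering map identifies them, and the e1 e3-coefficient sign is the tie-breaker.


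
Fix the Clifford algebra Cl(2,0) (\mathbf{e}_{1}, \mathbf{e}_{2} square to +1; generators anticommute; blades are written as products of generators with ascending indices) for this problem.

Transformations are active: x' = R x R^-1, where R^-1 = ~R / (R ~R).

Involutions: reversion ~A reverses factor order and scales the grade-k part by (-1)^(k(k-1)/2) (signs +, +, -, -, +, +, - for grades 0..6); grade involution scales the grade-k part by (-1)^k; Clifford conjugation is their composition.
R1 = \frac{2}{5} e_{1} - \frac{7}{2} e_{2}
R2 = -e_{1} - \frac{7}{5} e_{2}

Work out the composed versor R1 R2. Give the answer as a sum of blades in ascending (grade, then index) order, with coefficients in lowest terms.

Distribute over the terms of R1 (each basis-blade product reordered to ascending indices, repeated generators contracted through their squares):
(\frac{2}{5} e_{1}) R2 = -\frac{2}{5} - \frac{14}{25} e_{1} e_{2}
(-\frac{7}{2} e_{2}) R2 = \frac{49}{10} - \frac{7}{2} e_{1} e_{2}
Summing the partial products and collecting blades:
Answer: \frac{9}{2} - \frac{203}{50} e_{1} e_{2}


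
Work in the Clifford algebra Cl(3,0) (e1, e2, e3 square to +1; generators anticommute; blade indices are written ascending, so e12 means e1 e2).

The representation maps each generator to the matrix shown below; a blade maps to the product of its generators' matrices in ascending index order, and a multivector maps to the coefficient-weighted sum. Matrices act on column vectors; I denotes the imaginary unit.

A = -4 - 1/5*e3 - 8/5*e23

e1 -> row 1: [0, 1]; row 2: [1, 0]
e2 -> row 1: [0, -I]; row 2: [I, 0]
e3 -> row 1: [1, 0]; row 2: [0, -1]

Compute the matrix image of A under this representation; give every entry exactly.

Bivector images (products of the table entries): rho(e23) = rho(e2)rho(e3) = row 1: [0, I]; row 2: [I, 0].
M = (-4)*1 + (-1/5)*rho(e3) + (-8/5)*rho(e23), summed entrywise (1 is the identity matrix):
Answer: row 1: [-21/5, -8*I/5]; row 2: [-8*I/5, -19/5]


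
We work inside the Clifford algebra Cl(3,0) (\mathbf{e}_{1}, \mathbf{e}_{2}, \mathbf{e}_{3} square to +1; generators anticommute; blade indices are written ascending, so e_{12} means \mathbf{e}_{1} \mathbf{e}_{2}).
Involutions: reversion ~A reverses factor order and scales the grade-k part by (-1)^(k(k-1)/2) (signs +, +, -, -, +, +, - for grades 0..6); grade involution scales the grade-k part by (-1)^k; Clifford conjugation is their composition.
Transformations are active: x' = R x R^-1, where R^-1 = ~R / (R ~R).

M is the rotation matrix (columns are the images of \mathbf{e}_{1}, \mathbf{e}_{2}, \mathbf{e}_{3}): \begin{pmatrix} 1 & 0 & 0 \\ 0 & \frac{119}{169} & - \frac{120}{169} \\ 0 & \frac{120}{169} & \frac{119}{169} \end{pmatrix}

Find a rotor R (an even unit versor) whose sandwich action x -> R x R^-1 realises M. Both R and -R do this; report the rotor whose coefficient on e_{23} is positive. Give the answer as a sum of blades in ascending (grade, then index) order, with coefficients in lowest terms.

Method: write R = a + b12*e_{12} + b13*e_{13} + b23*e_{23} with a^2 + b12^2 + b13^2 + b23^2 = 1 (so R^-1 = ~R). Expanding the columns R e_j ~R gives tr M = 4a^2 - 1 and, from the antisymmetric part, M21 - M12 = -4a*b12, M13 - M31 = 4a*b13, M32 - M23 = -4a*b23.
Here tr M = \frac{407}{169}, so a^2 = (1 + tr M)/4 = \frac{144}{169} and a = ±\frac{12}{13}. Taking a = \frac{12}{13}: M21 - M12 = 0, M13 - M31 = 0, M32 - M23 = \frac{240}{169}, giving b12 = 0, b13 = 0, b23 = -\frac{5}{13}, i.e. R = \frac{12}{13} - \frac{5}{13} e_{23}.
Its e_{23} coefficient is negative, so report the other preimage -R.
Answer: -\frac{12}{13} + \frac{5}{13} e_{23}. Recall the cover is two-to-one: with M of trace \frac{407}{169}, both preimages act alike, and the stated e_{23} sign chooses the sheet.


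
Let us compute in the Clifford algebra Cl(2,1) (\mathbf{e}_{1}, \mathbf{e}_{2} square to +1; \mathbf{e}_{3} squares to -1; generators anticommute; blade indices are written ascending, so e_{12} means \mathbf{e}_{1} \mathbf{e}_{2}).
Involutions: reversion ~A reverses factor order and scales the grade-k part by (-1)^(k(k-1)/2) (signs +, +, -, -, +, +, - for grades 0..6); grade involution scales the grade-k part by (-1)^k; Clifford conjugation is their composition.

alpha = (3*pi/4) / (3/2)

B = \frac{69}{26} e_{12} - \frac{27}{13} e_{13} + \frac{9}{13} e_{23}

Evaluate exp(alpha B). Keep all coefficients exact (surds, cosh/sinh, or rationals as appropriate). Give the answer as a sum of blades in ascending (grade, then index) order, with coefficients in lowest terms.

B^2 term by term: the squares give (\frac{69}{26})^2*(e_{12})^2 + (-\frac{27}{13})^2*(e_{13})^2 + (\frac{9}{13})^2*(e_{23})^2 = \frac{4761}{676}*(-1) + \frac{729}{169}*(+1) + \frac{81}{169}*(+1) = -\frac{9}{4} (each basis 2-blade squares to minus the product of its generators' squares); cross terms between blades sharing an index anticommute and cancel. So B^2 = -\frac{9}{4}.
B^2 = -\frac{9}{4} — circular case — the even/odd split gives cos and sin: l = \frac{3}{2}, alpha*l = \frac{3 \pi}{4}, so exp(alpha B) = cos(\frac{3 \pi}{4}) + (sin(\frac{3 \pi}{4})/(\frac{3}{2}))*B = - \frac{\sqrt{2}}{2} + (\frac{\sqrt{2}}{3})*B.
Answer: - \frac{\sqrt{2}}{2} + \frac{23 \sqrt{2}}{26} e_{12} - \frac{9 \sqrt{2}}{13} e_{13} + \frac{3 \sqrt{2}}{13} e_{23}


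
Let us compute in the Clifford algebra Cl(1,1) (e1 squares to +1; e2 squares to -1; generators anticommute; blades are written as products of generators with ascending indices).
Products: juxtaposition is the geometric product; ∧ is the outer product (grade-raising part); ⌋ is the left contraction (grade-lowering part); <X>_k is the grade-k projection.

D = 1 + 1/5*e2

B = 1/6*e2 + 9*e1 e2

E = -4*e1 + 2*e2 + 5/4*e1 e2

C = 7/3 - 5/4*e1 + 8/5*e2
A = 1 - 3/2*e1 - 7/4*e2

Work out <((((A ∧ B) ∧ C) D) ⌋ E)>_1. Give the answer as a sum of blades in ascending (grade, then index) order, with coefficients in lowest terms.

step 1: 1/6*e2 + 35/4*e1 e2
step 2: 7/18*e2 + 165/8*e1 e2
step 3: -7/90 - 33/8*e1 + 7/18*e2 + 165/8*e1 e2
step 4: 11953/288 + 287/360*e1 - 7649/1440*e2 - 7/72*e1 e2
step 5: 287/360*e1 - 7649/1440*e2
Answer: 287/360*e1 - 7649/1440*e2


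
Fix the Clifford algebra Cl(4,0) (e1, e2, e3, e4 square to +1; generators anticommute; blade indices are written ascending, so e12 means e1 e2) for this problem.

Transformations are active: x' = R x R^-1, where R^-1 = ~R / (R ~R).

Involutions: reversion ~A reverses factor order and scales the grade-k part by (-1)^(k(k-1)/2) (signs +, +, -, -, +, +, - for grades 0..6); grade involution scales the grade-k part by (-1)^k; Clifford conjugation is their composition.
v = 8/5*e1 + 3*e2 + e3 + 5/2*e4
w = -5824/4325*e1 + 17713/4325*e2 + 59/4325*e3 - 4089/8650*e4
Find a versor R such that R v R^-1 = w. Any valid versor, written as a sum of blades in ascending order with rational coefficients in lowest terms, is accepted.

Equal squares first: v^2 = w^2 = 1881/100. Then v + w = 1096/4325*e1 + 30688/4325*e2 + 4384/4325*e3 + 8768/4325*e4 is a versor taking v to w, provided it is invertible.
Answer: 1096/4325*e1 + 30688/4325*e2 + 4384/4325*e3 + 8768/4325*e4


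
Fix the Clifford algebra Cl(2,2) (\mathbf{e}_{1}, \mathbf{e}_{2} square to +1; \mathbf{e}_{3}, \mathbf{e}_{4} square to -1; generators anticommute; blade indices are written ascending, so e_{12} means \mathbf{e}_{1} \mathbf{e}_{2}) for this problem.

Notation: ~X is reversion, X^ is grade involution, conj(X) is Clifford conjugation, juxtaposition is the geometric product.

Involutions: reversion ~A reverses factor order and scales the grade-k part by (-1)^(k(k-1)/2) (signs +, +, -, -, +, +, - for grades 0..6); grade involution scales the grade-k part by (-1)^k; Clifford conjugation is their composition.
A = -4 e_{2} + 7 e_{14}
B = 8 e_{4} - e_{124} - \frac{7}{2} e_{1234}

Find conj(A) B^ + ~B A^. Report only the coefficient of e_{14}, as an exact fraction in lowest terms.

first term: -56 e_{1} + 7 e_{2} - 4 e_{14} + \frac{49}{2} e_{23} - 32 e_{24} + 14 e_{134}
second term: 56 e_{1} - 7 e_{2} - 4 e_{14} - \frac{49}{2} e_{23} - 32 e_{24} - 14 e_{134}
Answer: -8


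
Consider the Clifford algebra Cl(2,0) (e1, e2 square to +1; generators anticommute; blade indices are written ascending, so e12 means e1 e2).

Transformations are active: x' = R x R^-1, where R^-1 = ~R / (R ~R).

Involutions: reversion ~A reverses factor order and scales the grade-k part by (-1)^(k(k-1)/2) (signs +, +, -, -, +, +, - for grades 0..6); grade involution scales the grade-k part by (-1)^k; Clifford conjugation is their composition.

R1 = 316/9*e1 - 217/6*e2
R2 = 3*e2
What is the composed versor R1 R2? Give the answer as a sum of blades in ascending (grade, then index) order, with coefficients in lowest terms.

Distribute over the terms of R2 (each basis-blade product reordered to ascending indices, repeated generators contracted through their squares):
R1 (3*e2) = -217/2 + 316/3*e12
Answer: -217/2 + 316/3*e12


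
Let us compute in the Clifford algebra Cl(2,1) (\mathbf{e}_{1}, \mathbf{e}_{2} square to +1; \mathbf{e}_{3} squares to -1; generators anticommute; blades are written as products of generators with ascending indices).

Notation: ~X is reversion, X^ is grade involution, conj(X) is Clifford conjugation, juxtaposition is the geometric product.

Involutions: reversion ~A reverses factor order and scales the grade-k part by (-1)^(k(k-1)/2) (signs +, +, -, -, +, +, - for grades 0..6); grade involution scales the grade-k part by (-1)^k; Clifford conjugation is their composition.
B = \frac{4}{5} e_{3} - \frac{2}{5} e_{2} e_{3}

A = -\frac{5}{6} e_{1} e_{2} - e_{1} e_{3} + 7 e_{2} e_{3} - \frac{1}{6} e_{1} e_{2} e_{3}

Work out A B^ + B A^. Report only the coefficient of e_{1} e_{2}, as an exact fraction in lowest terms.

first term: -\frac{14}{5} - \frac{11}{15} e_{1} + \frac{28}{5} e_{2} + \frac{4}{15} e_{1} e_{2} + \frac{1}{3} e_{1} e_{3} + \frac{2}{3} e_{1} e_{2} e_{3}
second term: -\frac{14}{5} - \frac{13}{15} e_{1} + \frac{28}{5} e_{2} - \frac{8}{15} e_{1} e_{2} - \frac{1}{3} e_{1} e_{3} - \frac{2}{3} e_{1} e_{2} e_{3}
Answer: -\frac{4}{15}


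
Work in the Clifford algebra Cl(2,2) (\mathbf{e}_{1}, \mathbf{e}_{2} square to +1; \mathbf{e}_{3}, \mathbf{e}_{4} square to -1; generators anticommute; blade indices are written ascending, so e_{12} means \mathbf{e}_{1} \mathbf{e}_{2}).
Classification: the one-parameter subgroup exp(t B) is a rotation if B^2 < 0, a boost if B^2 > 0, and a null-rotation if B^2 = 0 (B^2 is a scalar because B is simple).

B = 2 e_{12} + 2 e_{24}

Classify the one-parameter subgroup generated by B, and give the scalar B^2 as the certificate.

B^2 term by term: the squares give (2)^2*(e_{12})^2 + (2)^2*(e_{24})^2 = 4*(-1) + 4*(+1) = 0 (each basis 2-blade squares to minus the product of its generators' squares); cross terms between blades sharing an index anticommute and cancel. So B^2 = 0.
Answer: null-rotation, certificate B^2 = 0. Key observation: B^2 = 0 is a conjugation invariant, so its sign decides the class regardless of the surface form of B.


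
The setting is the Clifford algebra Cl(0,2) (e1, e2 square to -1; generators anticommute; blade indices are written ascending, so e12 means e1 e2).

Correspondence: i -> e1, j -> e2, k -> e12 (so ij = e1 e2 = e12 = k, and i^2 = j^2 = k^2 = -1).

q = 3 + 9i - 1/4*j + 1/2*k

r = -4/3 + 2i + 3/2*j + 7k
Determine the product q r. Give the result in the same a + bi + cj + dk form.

In blades: q = 3 + 9*e1 - 1/4*e2 + 1/2*e12, r = -4/3 + 2*e1 + 3/2*e2 + 7*e12.
Distribute q over r term by term (generator squares from the signature, products reordered to ascending indices): (3)*r = -4 + 6*e1 + 9/2*e2 + 21*e12; (9*e1)*r = -18 - 12*e1 - 63*e2 + 27/2*e12; (-1/4*e2)*r = 3/8 - 7/4*e1 + 1/3*e2 + 1/2*e12; (1/2*e12)*r = -7/2 - 3/4*e1 + e2 - 2/3*e12.
Sum: -201/8 - 17/2*e1 - 343/6*e2 + 103/3*e12; translating back through the correspondence:
Answer: -201/8 - 17/2*i - 343/6*j + 103/3*k
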